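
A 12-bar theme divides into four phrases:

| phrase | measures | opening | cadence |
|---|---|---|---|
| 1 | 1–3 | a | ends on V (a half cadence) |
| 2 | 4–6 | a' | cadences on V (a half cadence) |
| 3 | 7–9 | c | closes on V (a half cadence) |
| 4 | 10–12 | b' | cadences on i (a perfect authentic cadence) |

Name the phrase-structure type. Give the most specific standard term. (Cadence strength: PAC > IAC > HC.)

Four phrases in two halves: the first half (bars 1–6) ends with a half cadence, the second (mm. 7–12) with a perfect authentic cadence — a large antecedent–consequent pair, i.e. a double period.
Phrase 3 begins with different material from phrase 1, making it contrasting.

contrasting double period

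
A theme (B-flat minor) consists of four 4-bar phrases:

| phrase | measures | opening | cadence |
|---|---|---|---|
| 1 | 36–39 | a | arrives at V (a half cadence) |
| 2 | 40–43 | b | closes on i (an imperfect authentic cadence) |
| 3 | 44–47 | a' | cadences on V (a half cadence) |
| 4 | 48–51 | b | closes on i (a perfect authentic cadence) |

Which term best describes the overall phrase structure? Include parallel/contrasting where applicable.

parallel double period

Four phrases in two halves: the first half (measures 36-43) ends with an imperfect authentic cadence, the second (mm. 44-51) with a perfect authentic cadence — a large antecedent–consequent pair, i.e. a double period.
Phrase 3 begins with the same material as phrase 1, making it parallel.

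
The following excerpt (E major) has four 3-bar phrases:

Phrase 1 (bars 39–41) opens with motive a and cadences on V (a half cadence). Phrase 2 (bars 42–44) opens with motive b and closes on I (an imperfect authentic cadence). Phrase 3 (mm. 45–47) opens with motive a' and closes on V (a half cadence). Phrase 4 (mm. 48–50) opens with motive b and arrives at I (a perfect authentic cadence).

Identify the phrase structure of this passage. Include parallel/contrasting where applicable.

parallel double period

Four phrases in two halves: the first half (mm. 39-44) ends with an imperfect authentic cadence, the second (mm. 45–50) with a perfect authentic cadence — a large antecedent–consequent pair, i.e. a double period.
Phrase 3 begins with the same material as phrase 1, making it parallel.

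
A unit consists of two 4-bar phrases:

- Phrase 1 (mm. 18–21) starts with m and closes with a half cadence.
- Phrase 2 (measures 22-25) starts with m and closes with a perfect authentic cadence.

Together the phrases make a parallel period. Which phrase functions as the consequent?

phrase 2

The phrase ending with the weaker cadence (half cadence) is the antecedent; the one ending more conclusively (perfect authentic cadence) is the consequent. The consequent is phrase 2.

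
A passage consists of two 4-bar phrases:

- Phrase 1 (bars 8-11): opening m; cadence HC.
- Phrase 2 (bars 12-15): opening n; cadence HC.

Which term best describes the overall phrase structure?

phrase group

The second phrase closes with a half cadence, which is not stronger than the first phrase's half cadence; without a weak→strong cadential pair there is no antecedent–consequent relationship, so this is a phrase group rather than a period.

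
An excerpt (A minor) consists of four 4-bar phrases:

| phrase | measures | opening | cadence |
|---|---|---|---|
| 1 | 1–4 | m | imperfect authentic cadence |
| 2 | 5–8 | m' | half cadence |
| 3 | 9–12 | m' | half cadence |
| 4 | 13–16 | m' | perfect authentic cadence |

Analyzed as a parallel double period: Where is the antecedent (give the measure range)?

measures 1–8

In a double period the four phrases pair into a large antecedent (phrases 1–2, ending half cadence) and a large consequent (phrases 3–4, ending perfect authentic cadence). The antecedent spans bars 1–8.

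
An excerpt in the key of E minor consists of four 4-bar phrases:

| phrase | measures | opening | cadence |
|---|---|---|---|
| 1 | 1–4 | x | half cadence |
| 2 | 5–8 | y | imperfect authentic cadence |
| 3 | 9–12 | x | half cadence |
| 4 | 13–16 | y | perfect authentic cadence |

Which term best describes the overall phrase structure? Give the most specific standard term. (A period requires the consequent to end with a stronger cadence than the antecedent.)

parallel double period

Four phrases in two halves: the first half (bars 1–8) ends with an imperfect authentic cadence, the second (mm. 9–16) with a perfect authentic cadence — a large antecedent–consequent pair, i.e. a double period.
Phrase 3 begins with the same material as phrase 1, making it parallel.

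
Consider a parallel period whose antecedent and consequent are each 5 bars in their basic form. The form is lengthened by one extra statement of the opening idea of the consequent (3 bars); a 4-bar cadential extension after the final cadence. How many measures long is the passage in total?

17 measures

Basic parallel period: 5 + 5 = 10 bars.
10 (basic form) + 3 (extra statement) + 4 (cadential extension) = 17.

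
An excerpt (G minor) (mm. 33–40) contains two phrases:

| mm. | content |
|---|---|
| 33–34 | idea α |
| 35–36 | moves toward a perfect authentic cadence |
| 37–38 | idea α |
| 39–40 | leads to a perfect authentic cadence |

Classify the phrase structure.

Both phrases have the same opening (α) and the same cadence (perfect authentic cadence): the second is a restatement, not a consequent, so this is a repeated phrase rather than a period.

repeated phrase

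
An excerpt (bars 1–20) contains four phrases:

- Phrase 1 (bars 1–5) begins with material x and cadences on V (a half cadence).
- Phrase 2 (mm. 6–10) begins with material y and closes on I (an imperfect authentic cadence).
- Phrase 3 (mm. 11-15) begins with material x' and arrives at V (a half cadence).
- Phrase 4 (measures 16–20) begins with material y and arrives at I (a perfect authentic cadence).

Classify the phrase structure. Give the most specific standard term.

Four phrases in two halves: the first half (measures 1-10) ends with an imperfect authentic cadence, the second (mm. 11-20) with a perfect authentic cadence — a large antecedent–consequent pair, i.e. a double period.
Phrase 3 begins with the same material as phrase 1, making it parallel.

parallel double period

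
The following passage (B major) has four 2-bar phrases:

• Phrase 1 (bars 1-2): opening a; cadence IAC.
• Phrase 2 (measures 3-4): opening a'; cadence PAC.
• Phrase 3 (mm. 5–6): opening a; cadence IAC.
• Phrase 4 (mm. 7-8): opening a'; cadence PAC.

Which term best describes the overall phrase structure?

repeated period

The cadence pattern IAC–PAC–IAC–PAC is weak–strong twice, and phrases 3–4 restate phrases 1–2: a period heard twice, not a double period (which would end weakly at phrase 2).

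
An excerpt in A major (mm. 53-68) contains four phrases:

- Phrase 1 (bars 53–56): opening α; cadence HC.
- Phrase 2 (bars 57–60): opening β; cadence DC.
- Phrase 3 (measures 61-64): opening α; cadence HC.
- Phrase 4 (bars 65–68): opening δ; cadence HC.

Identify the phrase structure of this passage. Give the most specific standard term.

Phrase 4 ends with a half cadence, no stronger than phrase 2's deceptive cadence, so the four phrases do not form a double period; nor do phrases 3–4 duplicate 1–2, so it is not a repeated period. With no phrase reaching a conclusive cadence, the passage is a phrase group.

phrase group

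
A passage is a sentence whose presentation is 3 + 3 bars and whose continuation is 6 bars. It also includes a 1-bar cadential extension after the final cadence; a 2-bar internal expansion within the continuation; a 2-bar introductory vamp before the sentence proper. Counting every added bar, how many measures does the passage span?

17 measures

Basic sentence: 3 + 3 + 6 = 12 bars.
12 (basic form) + 1 (cadential extension) + 2 (internal expansion) + 2 (introduction) = 17.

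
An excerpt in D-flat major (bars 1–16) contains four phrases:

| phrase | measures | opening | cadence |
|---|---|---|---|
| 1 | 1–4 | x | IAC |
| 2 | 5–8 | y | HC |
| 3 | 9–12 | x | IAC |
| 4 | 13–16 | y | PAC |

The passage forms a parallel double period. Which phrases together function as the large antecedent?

phrases 1 and 2

In a double period the first pair of phrases (ending half cadence) is the large antecedent and the second pair (ending perfect authentic cadence) is the large consequent; the antecedent is phrases 1 and 2.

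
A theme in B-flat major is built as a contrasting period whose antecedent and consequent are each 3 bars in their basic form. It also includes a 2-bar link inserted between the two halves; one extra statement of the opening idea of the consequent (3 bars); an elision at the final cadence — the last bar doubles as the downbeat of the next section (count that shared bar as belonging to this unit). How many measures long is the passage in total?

11 measures

Basic contrasting period: 3 + 3 = 6 bars.
6 (basic form) + 2 (link) + 3 (extra statement) = 11.
The elision shares a bar with the next section but does not change this unit's count.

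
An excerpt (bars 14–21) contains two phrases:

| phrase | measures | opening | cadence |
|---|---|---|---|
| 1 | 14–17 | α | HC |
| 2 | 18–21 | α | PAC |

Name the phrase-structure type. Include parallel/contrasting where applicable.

Phrase 1 ends with a half cadence (weaker) and phrase 2 with a perfect authentic cadence (stronger): antecedent + consequent = a period.
The two phrases open with the same material (α / α), so the period is parallel.

parallel period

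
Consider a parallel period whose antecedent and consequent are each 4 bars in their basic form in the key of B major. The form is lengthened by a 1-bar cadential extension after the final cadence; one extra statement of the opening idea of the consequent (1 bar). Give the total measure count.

Basic parallel period: 4 + 4 = 8 bars.
8 (basic form) + 1 (cadential extension) + 1 (extra statement) = 10.

10 measures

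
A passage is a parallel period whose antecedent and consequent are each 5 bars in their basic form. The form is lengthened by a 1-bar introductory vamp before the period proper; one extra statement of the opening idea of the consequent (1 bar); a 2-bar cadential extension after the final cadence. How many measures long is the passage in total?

14 measures

Basic parallel period: 5 + 5 = 10 bars.
10 (basic form) + 1 (introduction) + 1 (extra statement) + 2 (cadential extension) = 14.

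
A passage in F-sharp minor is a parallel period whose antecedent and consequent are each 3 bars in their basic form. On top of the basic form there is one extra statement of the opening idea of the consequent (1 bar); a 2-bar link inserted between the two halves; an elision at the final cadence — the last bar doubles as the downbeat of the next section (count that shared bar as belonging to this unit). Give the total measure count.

Basic parallel period: 3 + 3 = 6 bars.
6 (basic form) + 1 (extra statement) + 2 (link) = 9.
The elision shares a bar with the next section but does not change this unit's count.

9 measures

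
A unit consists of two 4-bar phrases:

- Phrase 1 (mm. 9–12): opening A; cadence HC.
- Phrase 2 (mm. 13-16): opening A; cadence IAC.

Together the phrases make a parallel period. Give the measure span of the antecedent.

measures 9–12

The phrase ending with the weaker cadence (half cadence) is the antecedent; the one ending more conclusively (imperfect authentic cadence) is the consequent. The antecedent is measures 9–12.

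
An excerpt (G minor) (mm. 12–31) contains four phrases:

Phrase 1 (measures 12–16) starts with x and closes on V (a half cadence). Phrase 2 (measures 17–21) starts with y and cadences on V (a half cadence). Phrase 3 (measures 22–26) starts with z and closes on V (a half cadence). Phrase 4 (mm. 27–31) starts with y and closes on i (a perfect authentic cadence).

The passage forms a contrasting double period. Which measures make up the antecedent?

In a double period the first pair of phrases (ending half cadence) is the large antecedent and the second pair (ending perfect authentic cadence) is the large consequent; the antecedent is measures 12–21.

measures 12–21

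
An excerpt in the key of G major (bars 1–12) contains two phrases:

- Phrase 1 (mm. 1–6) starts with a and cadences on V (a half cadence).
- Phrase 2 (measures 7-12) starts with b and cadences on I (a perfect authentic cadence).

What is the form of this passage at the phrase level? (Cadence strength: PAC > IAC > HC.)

Phrase 1 ends with a half cadence (weaker) and phrase 2 with a perfect authentic cadence (stronger): antecedent + consequent = a period.
The two phrases open with different material (a / b), so the period is contrasting.

contrasting period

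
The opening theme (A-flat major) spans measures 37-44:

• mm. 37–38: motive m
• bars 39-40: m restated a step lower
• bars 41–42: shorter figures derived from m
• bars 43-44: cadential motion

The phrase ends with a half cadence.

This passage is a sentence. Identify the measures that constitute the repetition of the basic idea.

The presentation of a sentence is the basic idea (measures 37-38) plus its repetition (mm. 39–40); the repetition of the basic idea is therefore measures 39-40.

measures 39–40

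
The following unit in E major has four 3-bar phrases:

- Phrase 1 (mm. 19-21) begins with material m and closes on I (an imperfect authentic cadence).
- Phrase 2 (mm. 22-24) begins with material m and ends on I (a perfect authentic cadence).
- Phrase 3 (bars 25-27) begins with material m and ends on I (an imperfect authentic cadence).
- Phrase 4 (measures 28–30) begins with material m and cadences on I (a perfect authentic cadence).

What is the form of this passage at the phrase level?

The cadence pattern IAC–PAC–IAC–PAC is weak–strong twice, and phrases 3–4 restate phrases 1–2: a period heard twice, not a double period (which would end weakly at phrase 2).

repeated period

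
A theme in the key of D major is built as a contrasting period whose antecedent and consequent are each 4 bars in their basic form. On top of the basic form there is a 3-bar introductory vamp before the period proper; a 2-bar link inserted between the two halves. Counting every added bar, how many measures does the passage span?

13 measures

Basic contrasting period: 4 + 4 = 8 bars.
8 (basic form) + 3 (introduction) + 2 (link) = 13.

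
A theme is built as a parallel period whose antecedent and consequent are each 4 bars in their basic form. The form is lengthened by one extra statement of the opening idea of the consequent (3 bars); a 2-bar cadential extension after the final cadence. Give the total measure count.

Basic parallel period: 4 + 4 = 8 bars.
8 (basic form) + 3 (extra statement) + 2 (cadential extension) = 13.

13 measures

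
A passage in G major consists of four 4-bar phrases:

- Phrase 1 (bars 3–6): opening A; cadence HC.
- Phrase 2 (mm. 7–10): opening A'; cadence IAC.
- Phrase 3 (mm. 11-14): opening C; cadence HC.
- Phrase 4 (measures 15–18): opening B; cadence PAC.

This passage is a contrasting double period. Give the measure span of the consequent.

In a double period the four phrases pair into a large antecedent (phrases 1–2, ending imperfect authentic cadence) and a large consequent (phrases 3–4, ending perfect authentic cadence). The consequent spans mm. 11-18.

measures 11–18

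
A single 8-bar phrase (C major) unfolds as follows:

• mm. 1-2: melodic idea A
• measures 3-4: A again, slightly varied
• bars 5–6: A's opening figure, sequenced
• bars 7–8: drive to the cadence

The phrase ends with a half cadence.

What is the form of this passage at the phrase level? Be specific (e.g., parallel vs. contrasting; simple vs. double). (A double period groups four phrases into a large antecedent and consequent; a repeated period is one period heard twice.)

sentence

Basic idea (mm. 1-2) + its repetition (measures 3–4) form the presentation; fragmentation and cadence (measures 5–8) form the continuation — the 8-bar whole is a sentence.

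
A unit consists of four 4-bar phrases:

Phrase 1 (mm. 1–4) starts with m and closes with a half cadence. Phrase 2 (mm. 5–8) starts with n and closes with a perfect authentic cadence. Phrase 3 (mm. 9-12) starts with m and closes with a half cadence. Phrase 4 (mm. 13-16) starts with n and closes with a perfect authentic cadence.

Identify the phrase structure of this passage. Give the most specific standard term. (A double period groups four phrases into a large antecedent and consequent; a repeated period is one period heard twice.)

The cadence pattern HC–PAC–HC–PAC is weak–strong twice, and phrases 3–4 restate phrases 1–2: a period heard twice, not a double period (which would end weakly at phrase 2).

repeated period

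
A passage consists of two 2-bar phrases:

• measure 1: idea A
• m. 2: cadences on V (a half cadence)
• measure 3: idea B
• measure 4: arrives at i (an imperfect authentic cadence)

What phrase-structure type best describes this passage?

Phrase 1 ends with a half cadence (weaker) and phrase 2 with an imperfect authentic cadence (stronger): antecedent + consequent = a period.
The two phrases open with different material (A / B), so the period is contrasting.

contrasting period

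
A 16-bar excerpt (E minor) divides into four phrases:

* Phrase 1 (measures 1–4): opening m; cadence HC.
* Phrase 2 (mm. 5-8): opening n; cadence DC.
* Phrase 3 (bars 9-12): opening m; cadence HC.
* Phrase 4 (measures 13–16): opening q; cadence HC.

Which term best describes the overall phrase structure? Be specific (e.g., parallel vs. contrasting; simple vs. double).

Phrase 4 ends with a half cadence, no stronger than phrase 2's deceptive cadence, so the four phrases do not form a double period; nor do phrases 3–4 duplicate 1–2, so it is not a repeated period. With no phrase reaching a conclusive cadence, the passage is a phrase group.

phrase group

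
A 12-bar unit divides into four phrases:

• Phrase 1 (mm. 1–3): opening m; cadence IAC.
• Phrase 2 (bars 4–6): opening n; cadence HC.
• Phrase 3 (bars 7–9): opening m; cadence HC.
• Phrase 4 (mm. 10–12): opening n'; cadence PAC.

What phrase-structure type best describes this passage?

parallel double period

Four phrases in two halves: the first half (mm. 1–6) ends with a half cadence, the second (measures 7–12) with a perfect authentic cadence — a large antecedent–consequent pair, i.e. a double period.
Phrase 3 begins with the same material as phrase 1, making it parallel.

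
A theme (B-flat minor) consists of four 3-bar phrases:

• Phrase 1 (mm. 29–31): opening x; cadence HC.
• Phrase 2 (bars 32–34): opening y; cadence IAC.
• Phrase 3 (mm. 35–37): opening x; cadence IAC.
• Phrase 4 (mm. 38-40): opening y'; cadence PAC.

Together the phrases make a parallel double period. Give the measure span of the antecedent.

measures 29–34

In a double period the first pair of phrases (ending imperfect authentic cadence) is the large antecedent and the second pair (ending perfect authentic cadence) is the large consequent; the antecedent is measures 29–34.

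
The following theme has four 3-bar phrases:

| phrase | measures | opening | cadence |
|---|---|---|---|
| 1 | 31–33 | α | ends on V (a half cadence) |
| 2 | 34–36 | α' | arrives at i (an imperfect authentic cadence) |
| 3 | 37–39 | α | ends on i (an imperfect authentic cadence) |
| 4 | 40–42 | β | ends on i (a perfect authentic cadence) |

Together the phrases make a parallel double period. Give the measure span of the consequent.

measures 37–42

In a double period the first pair of phrases (ending imperfect authentic cadence) is the large antecedent and the second pair (ending perfect authentic cadence) is the large consequent; the consequent is measures 37–42.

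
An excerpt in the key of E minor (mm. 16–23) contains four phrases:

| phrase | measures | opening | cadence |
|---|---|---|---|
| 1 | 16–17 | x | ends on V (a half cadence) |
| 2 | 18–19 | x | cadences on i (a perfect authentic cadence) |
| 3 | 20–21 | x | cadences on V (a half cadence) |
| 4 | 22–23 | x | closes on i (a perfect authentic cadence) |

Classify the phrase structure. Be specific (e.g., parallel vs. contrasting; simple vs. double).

The cadence pattern HC–PAC–HC–PAC is weak–strong twice, and phrases 3–4 restate phrases 1–2: a period heard twice, not a double period (which would end weakly at phrase 2).

repeated period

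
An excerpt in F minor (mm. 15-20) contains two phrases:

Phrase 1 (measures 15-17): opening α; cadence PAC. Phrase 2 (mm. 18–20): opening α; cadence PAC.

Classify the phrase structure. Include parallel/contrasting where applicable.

Both phrases have the same opening (α) and the same cadence (perfect authentic cadence): the second is a restatement, not a consequent, so this is a repeated phrase rather than a period.

repeated phrase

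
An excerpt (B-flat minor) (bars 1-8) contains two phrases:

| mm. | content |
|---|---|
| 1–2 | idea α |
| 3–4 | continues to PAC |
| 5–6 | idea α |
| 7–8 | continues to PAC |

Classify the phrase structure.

Both phrases have the same opening (α) and the same cadence (perfect authentic cadence): the second is a restatement, not a consequent, so this is a repeated phrase rather than a period.

repeated phrase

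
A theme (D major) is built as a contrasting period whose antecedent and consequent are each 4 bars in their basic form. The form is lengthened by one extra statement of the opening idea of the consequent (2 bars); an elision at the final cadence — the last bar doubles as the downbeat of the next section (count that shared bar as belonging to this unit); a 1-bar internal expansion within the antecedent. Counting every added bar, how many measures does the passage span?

Basic contrasting period: 4 + 4 = 8 bars.
8 (basic form) + 2 (extra statement) + 1 (internal expansion) = 11.
The elision shares a bar with the next section but does not change this unit's count.

11 measures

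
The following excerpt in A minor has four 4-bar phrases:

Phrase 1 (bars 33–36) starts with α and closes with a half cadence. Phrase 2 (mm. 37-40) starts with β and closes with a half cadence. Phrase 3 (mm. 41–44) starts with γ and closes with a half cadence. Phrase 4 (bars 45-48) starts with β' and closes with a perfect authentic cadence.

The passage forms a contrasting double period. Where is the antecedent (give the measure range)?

In a double period the four phrases pair into a large antecedent (phrases 1–2, ending half cadence) and a large consequent (phrases 3–4, ending perfect authentic cadence). The antecedent spans bars 33-40.

measures 33–40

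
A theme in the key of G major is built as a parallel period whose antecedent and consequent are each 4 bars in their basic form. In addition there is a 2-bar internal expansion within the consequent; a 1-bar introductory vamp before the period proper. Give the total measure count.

11 measures

Basic parallel period: 4 + 4 = 8 bars.
8 (basic form) + 2 (internal expansion) + 1 (introduction) = 11.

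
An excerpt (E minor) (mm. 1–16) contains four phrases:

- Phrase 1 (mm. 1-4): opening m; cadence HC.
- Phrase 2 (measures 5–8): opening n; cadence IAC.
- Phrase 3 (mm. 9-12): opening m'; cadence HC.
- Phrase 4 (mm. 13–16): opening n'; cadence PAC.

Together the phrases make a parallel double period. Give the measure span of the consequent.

In a double period the first pair of phrases (ending imperfect authentic cadence) is the large antecedent and the second pair (ending perfect authentic cadence) is the large consequent; the consequent is measures 9–16.

measures 9–16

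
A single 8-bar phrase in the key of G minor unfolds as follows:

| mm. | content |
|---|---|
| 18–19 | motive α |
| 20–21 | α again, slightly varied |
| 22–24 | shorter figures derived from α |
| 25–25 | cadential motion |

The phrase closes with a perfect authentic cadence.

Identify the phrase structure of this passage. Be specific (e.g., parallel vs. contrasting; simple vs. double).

sentence

Basic idea (mm. 18–19) + its repetition (measures 20-21) form the presentation; fragmentation and cadence (mm. 22–25) form the continuation — the 8-bar whole is a sentence.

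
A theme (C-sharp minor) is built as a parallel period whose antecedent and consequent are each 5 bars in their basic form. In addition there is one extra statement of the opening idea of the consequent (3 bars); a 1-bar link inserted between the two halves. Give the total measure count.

Basic parallel period: 5 + 5 = 10 bars.
10 (basic form) + 3 (extra statement) + 1 (link) = 14.

14 measures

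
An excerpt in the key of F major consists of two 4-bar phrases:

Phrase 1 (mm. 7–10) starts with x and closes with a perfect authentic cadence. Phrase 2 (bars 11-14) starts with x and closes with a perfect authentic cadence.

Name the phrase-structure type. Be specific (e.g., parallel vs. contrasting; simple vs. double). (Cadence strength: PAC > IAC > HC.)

repeated phrase

Both phrases have the same opening (x) and the same cadence (perfect authentic cadence): the second is a restatement, not a consequent, so this is a repeated phrase rather than a period.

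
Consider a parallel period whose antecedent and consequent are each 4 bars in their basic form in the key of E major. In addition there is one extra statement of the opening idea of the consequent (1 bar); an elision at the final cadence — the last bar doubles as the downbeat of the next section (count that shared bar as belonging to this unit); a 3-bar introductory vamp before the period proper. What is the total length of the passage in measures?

Basic parallel period: 4 + 4 = 8 bars.
8 (basic form) + 1 (extra statement) + 3 (introduction) = 12.
The elision shares a bar with the next section but does not change this unit's count.

12 measures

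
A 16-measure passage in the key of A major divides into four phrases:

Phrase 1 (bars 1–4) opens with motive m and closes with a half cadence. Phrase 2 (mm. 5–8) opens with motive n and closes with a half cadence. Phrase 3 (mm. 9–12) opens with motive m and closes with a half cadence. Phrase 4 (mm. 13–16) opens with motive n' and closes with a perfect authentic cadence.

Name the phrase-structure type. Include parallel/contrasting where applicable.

parallel double period

Four phrases in two halves: the first half (bars 1–8) ends with a half cadence, the second (measures 9–16) with a perfect authentic cadence — a large antecedent–consequent pair, i.e. a double period.
Phrase 3 begins with the same material as phrase 1, making it parallel.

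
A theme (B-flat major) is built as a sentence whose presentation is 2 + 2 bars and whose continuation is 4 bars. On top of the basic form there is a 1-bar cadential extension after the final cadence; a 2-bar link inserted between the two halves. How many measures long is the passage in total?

11 measures

Basic sentence: 2 + 2 + 4 = 8 bars.
8 (basic form) + 1 (cadential extension) + 2 (link) = 11.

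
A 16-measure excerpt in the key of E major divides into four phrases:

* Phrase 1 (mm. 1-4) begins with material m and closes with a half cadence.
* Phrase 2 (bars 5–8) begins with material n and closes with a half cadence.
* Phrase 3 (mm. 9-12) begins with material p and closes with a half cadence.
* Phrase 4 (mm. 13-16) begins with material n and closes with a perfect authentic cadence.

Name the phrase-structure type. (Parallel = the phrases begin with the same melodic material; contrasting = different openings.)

Four phrases in two halves: the first half (bars 1–8) ends with a half cadence, the second (measures 9–16) with a perfect authentic cadence — a large antecedent–consequent pair, i.e. a double period.
Phrase 3 begins with different material from phrase 1, making it contrasting.

contrasting double period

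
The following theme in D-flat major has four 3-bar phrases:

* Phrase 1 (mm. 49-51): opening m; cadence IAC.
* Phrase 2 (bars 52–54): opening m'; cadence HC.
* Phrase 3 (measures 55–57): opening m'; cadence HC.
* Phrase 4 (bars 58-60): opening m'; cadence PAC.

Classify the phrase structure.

Four phrases in two halves: the first half (measures 49–54) ends with a half cadence, the second (mm. 55–60) with a perfect authentic cadence — a large antecedent–consequent pair, i.e. a double period.
Phrase 3 begins with the same material as phrase 1, making it parallel.

parallel double period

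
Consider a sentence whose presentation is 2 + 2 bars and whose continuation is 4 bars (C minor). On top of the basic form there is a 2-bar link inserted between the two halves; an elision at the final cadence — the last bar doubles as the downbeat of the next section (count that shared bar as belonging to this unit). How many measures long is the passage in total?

10 measures

Basic sentence: 2 + 2 + 4 = 8 bars.
8 (basic form) + 2 (link) = 10.
The elision shares a bar with the next section but does not change this unit's count.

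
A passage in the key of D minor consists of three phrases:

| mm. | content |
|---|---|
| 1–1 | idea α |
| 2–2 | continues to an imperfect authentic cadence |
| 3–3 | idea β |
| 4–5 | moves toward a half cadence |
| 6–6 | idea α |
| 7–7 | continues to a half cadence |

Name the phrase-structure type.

The final phrase closes with a half cadence, which is not stronger than the preceding half cadence; the 3 phrases lack an overall antecedent–consequent design and so form a phrase group.

phrase group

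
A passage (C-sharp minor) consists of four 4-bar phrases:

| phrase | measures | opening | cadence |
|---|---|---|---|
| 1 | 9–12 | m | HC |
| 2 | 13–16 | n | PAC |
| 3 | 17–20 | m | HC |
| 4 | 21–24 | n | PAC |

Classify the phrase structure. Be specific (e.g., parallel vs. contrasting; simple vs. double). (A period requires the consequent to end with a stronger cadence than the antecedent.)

repeated period

The cadence pattern HC–PAC–HC–PAC is weak–strong twice, and phrases 3–4 restate phrases 1–2: a period heard twice, not a double period (which would end weakly at phrase 2).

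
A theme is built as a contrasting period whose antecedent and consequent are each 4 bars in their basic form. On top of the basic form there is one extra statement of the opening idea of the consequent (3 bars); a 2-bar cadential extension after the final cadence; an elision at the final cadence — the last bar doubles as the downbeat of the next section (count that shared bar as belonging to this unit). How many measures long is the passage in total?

13 measures

Basic contrasting period: 4 + 4 = 8 bars.
8 (basic form) + 3 (extra statement) + 2 (cadential extension) = 13.
The elision shares a bar with the next section but does not change this unit's count.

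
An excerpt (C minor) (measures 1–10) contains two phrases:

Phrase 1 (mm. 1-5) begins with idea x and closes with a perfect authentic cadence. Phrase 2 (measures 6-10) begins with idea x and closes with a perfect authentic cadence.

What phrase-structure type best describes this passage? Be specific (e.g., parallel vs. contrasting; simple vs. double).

repeated phrase

Both phrases have the same opening (x) and the same cadence (perfect authentic cadence): the second is a restatement, not a consequent, so this is a repeated phrase rather than a period.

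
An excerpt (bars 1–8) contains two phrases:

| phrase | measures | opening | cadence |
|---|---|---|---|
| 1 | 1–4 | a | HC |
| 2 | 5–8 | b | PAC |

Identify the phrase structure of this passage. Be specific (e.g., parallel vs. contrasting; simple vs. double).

contrasting period

Phrase 1 ends with a half cadence (weaker) and phrase 2 with a perfect authentic cadence (stronger): antecedent + consequent = a period.
The two phrases open with different material (a / b), so the period is contrasting.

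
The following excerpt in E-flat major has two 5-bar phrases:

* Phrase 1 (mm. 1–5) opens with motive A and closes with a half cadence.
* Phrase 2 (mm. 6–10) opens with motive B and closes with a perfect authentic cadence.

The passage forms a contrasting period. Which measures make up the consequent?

measures 6–10

The antecedent is the phrase ending with the weaker cadence (half cadence, phrase 1) and the consequent the one ending more conclusively (perfect authentic cadence, phrase 2); the consequent is mm. 6–10.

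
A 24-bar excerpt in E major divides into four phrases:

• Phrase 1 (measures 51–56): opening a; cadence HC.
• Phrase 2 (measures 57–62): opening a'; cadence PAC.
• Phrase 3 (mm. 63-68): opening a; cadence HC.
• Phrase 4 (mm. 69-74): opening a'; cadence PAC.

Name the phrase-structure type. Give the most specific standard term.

The cadence pattern HC–PAC–HC–PAC is weak–strong twice, and phrases 3–4 restate phrases 1–2: a period heard twice, not a double period (which would end weakly at phrase 2).

repeated period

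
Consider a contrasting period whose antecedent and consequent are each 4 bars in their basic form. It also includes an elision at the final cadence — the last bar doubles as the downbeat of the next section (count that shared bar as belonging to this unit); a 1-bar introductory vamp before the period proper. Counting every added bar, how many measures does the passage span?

Basic contrasting period: 4 + 4 = 8 bars.
8 (basic form) + 1 (introduction) = 9.
The elision shares a bar with the next section but does not change this unit's count.

9 measures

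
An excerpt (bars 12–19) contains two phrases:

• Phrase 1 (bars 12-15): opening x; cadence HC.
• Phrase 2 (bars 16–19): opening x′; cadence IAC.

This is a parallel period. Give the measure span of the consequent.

measures 16–19

The phrase ending with the weaker cadence (half cadence) is the antecedent; the one ending more conclusively (imperfect authentic cadence) is the consequent. The consequent is measures 16–19.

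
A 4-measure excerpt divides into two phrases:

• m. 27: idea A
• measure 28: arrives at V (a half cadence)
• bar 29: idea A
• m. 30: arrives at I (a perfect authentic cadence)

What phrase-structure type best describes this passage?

Phrase 1 ends with a half cadence (weaker) and phrase 2 with a perfect authentic cadence (stronger): antecedent + consequent = a period.
The two phrases open with the same material (A / A), so the period is parallel.

parallel period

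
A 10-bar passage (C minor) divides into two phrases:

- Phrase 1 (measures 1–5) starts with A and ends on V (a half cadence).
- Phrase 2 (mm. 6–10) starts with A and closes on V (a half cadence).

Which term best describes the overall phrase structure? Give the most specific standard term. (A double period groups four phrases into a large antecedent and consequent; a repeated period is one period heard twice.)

repeated phrase

Both phrases have the same opening (A) and the same cadence (half cadence): the second is a restatement, not a consequent, so this is a repeated phrase rather than a period.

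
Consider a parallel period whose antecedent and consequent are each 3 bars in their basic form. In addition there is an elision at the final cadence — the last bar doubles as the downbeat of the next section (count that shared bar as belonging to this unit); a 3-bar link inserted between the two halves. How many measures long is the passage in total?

Basic parallel period: 3 + 3 = 6 bars.
6 (basic form) + 3 (link) = 9.
The elision shares a bar with the next section but does not change this unit's count.

9 measures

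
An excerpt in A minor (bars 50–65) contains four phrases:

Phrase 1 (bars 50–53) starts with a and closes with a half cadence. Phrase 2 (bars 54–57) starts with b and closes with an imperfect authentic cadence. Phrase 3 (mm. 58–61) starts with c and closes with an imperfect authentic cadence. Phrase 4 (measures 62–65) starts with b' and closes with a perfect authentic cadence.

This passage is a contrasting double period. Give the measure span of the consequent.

In a double period the four phrases pair into a large antecedent (phrases 1–2, ending imperfect authentic cadence) and a large consequent (phrases 3–4, ending perfect authentic cadence). The consequent spans measures 58–65.

measures 58–65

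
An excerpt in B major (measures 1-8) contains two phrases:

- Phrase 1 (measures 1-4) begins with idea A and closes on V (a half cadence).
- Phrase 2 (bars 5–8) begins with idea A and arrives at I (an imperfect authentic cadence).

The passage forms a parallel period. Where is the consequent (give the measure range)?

measures 5–8

The antecedent is the phrase ending with the weaker cadence (half cadence, phrase 1) and the consequent the one ending more conclusively (imperfect authentic cadence, phrase 2); the consequent is mm. 5-8.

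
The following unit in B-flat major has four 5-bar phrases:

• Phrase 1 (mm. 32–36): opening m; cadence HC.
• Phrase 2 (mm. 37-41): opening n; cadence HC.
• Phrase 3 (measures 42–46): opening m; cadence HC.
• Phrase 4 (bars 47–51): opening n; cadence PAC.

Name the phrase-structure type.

parallel double period

Four phrases in two halves: the first half (bars 32–41) ends with a half cadence, the second (mm. 42–51) with a perfect authentic cadence — a large antecedent–consequent pair, i.e. a double period.
Phrase 3 begins with the same material as phrase 1, making it parallel.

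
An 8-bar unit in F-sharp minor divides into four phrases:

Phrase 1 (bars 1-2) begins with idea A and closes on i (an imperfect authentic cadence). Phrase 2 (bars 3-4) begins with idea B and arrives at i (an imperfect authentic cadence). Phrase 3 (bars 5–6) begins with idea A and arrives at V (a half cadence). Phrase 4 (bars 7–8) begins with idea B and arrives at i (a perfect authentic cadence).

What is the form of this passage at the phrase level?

parallel double period

Four phrases in two halves: the first half (bars 1–4) ends with an imperfect authentic cadence, the second (mm. 5-8) with a perfect authentic cadence — a large antecedent–consequent pair, i.e. a double period.
Phrase 3 begins with the same material as phrase 1, making it parallel.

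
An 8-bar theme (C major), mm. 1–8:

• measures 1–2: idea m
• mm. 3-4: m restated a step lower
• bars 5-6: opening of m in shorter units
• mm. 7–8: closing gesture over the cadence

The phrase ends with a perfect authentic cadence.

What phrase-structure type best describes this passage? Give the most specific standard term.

Basic idea (bars 1-2) + its repetition (mm. 3-4) form the presentation; fragmentation and cadence (bars 5–8) form the continuation — the 8-bar whole is a sentence.

sentence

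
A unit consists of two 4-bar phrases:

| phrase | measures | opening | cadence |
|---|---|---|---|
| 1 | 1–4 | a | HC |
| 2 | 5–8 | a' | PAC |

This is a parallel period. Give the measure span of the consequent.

The phrase ending with the weaker cadence (half cadence) is the antecedent; the one ending more conclusively (perfect authentic cadence) is the consequent. The consequent is measures 5–8.

measures 5–8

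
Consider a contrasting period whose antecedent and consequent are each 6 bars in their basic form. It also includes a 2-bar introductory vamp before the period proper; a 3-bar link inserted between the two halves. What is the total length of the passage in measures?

17 measures

Basic contrasting period: 6 + 6 = 12 bars.
12 (basic form) + 2 (introduction) + 3 (link) = 17.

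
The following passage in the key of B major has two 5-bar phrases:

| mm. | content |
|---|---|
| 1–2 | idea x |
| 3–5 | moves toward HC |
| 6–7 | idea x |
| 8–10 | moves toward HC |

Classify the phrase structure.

repeated phrase

Both phrases have the same opening (x) and the same cadence (half cadence): the second is a restatement, not a consequent, so this is a repeated phrase rather than a period.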